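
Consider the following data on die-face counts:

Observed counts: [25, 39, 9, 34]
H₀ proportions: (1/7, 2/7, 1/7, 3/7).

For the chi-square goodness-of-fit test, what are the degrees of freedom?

degrees of freedom = 3

df = k − 1 = 4 − 1 = 3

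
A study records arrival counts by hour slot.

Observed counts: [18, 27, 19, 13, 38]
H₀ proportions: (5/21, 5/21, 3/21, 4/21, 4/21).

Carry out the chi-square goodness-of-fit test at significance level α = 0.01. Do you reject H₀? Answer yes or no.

reject H₀: yes

n = 115; E_i = n·p_i = [27.38, 27.38, 16.43, 21.90, 21.90]
χ² = (18−27.38)²/27.38 + (27−27.38)²/27.38 + (19−16.43)²/16.43 + (13−21.90)²/21.90 + (38−21.90)²/21.90 = 19.0683
df = 4
p-value (upper-tail) = 0.00076
At α=0.01: p < α → reject H₀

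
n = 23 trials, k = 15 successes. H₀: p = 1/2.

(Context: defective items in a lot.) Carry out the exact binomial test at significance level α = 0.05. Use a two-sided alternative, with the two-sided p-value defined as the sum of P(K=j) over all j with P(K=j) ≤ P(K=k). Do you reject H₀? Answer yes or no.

Exact binomial: n=23, k=15, p₀=1/2=0.5000
P(X=j) = C(n,j)·p₀^j·(1−p₀)^(n−j); p = Σ P(X=j) over j with P(X=j) ≤ P(X=15)
p-value (two-sided) = 0.21004
At α=0.05: p ≥ α → fail to reject H₀

reject H₀: no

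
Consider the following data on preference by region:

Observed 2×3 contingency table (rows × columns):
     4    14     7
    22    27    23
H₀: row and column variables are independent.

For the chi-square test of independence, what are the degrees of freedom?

degrees of freedom = 2

df = (r−1)(c−1) = (2−1)·(3−1) = 2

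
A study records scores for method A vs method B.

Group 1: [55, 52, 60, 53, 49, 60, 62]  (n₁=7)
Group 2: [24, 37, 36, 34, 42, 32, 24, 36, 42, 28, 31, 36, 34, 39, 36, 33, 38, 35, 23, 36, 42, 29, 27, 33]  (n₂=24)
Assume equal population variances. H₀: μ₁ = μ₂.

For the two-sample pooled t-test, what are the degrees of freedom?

degrees of freedom = 29

df = n₁ + n₂ − 2 = 7 + 24 − 2 = 29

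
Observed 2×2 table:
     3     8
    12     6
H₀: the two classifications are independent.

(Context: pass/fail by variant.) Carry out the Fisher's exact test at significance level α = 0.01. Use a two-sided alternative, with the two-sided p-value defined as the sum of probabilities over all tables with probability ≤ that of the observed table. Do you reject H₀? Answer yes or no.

Margins: r₁=11, r₂=18, c₁=15, c₂=14, n=29
p_obs = C(11,3)·C(18,12)/C(29,15); sum pmf over tables with pmf ≤ p_obs
p-value (two-sided) = 0.06043
At α=0.01: p ≥ α → fail to reject H₀

reject H₀: no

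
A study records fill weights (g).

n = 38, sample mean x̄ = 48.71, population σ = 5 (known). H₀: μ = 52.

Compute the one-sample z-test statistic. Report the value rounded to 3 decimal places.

test statistic = -4.056

SE = σ/√n = 5/√38 = 0.8111
z = (x̄−μ₀)/SE = (48.71−52)/0.8111 = -4.0562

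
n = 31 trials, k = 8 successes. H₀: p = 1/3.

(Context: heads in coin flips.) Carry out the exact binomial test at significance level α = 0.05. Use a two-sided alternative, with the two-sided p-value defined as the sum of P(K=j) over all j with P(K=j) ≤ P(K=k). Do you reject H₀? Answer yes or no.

Exact binomial: n=31, k=8, p₀=1/3=0.3333
P(X=j) = C(n,j)·p₀^j·(1−p₀)^(n−j); p = Σ P(X=j) over j with P(X=j) ≤ P(X=8)
p-value (two-sided) = 0.44899
At α=0.05: p ≥ α → fail to reject H₀

reject H₀: no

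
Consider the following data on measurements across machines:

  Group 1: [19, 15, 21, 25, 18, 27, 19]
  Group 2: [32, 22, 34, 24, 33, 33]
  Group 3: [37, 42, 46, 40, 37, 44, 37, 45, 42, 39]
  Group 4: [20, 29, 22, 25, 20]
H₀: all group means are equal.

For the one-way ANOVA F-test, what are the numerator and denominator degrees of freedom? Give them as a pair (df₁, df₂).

degrees of freedom = [3, 24]

k = 4 groups, N = 28 total
df = (k−1, N−k) = (4−1, 28−4) = (3, 24)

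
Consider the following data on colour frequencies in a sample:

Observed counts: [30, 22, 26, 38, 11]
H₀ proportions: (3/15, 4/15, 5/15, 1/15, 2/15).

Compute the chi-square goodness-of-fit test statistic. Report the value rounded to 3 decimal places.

n = 127; E_i = n·p_i = [25.40, 33.87, 42.33, 8.47, 16.93]
χ² = (30−25.40)²/25.40 + (22−33.87)²/33.87 + (26−42.33)²/42.33 + (38−8.47)²/8.47 + (11−16.93)²/16.93 = 116.3898
df = 4

test statistic = 116.390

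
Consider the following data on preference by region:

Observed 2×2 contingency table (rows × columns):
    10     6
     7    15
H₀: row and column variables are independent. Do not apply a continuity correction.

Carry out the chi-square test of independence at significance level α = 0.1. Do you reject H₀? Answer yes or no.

reject H₀: yes

Row totals [16, 22], col totals [17, 21], n=38
χ² = (10−7.16)²/7.16 + (6−8.84)²/8.84 + (7−9.84)²/9.84 + (15−12.16)²/12.16 = 3.5271
df = 1
p-value (upper-tail) = 0.06037
At α=0.1: p < α → reject H₀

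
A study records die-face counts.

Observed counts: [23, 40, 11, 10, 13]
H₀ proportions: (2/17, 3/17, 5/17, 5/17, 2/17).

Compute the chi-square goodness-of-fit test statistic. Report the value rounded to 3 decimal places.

n = 97; E_i = n·p_i = [11.41, 17.12, 28.53, 28.53, 11.41]
χ² = (23−11.41)²/11.41 + (40−17.12)²/17.12 + (11−28.53)²/28.53 + (10−28.53)²/28.53 + (13−11.41)²/11.41 = 65.3821
df = 4

test statistic = 65.382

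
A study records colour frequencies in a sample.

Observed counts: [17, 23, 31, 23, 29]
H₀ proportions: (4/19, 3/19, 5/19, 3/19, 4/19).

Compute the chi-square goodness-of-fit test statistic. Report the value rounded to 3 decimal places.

n = 123; E_i = n·p_i = [25.89, 19.42, 32.37, 19.42, 25.89]
χ² = (17−25.89)²/25.89 + (23−19.42)²/19.42 + (31−32.37)²/32.37 + (23−19.42)²/19.42 + (29−25.89)²/25.89 = 4.8046
df = 4

test statistic = 4.805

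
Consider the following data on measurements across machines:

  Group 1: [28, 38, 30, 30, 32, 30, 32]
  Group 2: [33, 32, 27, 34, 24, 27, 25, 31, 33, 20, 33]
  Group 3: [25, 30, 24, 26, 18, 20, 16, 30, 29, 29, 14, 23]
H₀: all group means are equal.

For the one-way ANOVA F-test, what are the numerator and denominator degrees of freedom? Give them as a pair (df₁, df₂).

degrees of freedom = [2, 27]

k = 3 groups, N = 30 total
df = (k−1, N−k) = (3−1, 30−3) = (2, 27)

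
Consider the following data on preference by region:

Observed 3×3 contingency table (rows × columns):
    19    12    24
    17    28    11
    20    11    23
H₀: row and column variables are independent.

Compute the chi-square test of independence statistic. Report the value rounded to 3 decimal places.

Row totals [55, 56, 54], col totals [56, 51, 58], n=165
χ² = (19−18.67)²/18.67 + (12−17.00)²/17.00 + (24−19.33)²/19.33 + (17−19.01)²/19.01 + (28−17.31)²/17.31 + (11−19.68)²/19.68 + (20−18.33)²/18.33 + (11−16.69)²/16.69 + (23−18.98)²/18.98 = 16.1933
df = 4

test statistic = 16.193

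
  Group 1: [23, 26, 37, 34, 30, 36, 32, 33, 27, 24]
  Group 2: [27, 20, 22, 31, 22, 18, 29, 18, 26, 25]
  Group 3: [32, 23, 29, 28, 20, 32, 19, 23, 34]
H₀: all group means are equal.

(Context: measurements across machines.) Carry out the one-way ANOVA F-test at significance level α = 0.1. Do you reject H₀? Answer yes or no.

Group means [30.20, 23.80, 26.67], grand mean 26.897
SSB = Σnᵢ(x̄ᵢ−x̄)² = 205.490; SSW = ΣΣ(x−x̄ᵢ)² = 655.200
MSB = 205.490/2 = 102.7448; MSW = 655.200/26 = 25.2000
F = MSB/MSW = 4.0772
df = (2, 26)
p-value (upper-tail) = 0.02883
At α=0.1: p < α → reject H₀

reject H₀: yes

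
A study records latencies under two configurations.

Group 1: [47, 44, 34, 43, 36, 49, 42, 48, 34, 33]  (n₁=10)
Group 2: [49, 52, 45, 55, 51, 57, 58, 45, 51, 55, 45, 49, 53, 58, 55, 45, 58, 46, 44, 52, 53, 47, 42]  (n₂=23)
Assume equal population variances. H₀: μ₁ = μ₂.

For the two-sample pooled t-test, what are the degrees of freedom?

df = n₁ + n₂ − 2 = 10 + 23 − 2 = 31

degrees of freedom = 31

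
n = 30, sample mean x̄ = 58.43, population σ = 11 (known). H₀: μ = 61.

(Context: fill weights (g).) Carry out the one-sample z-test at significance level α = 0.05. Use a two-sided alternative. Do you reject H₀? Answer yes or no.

SE = σ/√n = 11/√30 = 2.0083
z = (x̄−μ₀)/SE = (58.43−61)/2.0083 = -1.2797
p-value (two-sided) = 0.20066
At α=0.05: p ≥ α → fail to reject H₀

reject H₀: no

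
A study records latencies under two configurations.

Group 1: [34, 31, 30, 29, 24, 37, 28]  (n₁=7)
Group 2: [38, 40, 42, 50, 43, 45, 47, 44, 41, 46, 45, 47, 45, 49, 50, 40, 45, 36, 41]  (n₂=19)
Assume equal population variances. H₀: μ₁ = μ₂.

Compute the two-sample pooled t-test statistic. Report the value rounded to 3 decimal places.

test statistic = -7.619

x̄₁=30.429, s₁=4.198, n₁=7
x̄₂=43.895, s₂=3.928, n₂=19
s_p² = [6·4.198² + 18·3.928²]/24 = 15.9793
SE = √(s_p²·(1/7+1/19)) = 1.7674
t = (30.429−43.895)/1.7674 = -7.6191
df = 24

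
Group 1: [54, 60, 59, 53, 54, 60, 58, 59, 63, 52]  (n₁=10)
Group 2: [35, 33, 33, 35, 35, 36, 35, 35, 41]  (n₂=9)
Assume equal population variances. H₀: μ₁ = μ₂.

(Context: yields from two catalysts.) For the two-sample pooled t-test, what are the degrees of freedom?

degrees of freedom = 17

df = n₁ + n₂ − 2 = 10 + 9 − 2 = 17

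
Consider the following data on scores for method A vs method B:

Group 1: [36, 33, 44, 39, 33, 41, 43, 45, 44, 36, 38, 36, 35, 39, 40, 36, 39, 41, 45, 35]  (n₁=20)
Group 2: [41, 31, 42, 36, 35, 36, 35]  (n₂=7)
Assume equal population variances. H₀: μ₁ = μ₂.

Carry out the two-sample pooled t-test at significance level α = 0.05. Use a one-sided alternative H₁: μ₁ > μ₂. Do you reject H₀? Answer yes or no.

reject H₀: no

x̄₁=38.900, s₁=3.892, n₁=20
x̄₂=36.571, s₂=3.780, n₂=7
s_p² = [19·3.892² + 6·3.780²]/25 = 14.9406
SE = √(s_p²·(1/20+1/7)) = 1.6975
t = (38.900−36.571)/1.6975 = 1.3718
df = 25
p-value (one-sided, H₁ greater) = 0.09116
At α=0.05: p ≥ α → fail to reject H₀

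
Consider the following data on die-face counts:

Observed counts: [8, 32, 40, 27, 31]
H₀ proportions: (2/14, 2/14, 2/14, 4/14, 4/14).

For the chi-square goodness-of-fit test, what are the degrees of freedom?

df = k − 1 = 5 − 1 = 4

degrees of freedom = 4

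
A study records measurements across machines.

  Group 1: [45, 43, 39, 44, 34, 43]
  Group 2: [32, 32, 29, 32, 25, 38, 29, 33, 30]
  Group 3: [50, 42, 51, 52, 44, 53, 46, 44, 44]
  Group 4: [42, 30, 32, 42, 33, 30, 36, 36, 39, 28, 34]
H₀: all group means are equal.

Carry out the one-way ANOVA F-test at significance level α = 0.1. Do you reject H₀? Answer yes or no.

Group means [41.33, 31.11, 47.33, 34.73], grand mean 38.171
SSB = Σnᵢ(x̄ᵢ−x̄)² = 1394.567; SSW = ΣΣ(x−x̄ᵢ)² = 552.404
MSB = 1394.567/3 = 464.8558; MSW = 552.404/31 = 17.8195
F = MSB/MSW = 26.0869
df = (3, 31)
p-value (upper-tail) = 0.00000
At α=0.1: p < α → reject H₀

reject H₀: yes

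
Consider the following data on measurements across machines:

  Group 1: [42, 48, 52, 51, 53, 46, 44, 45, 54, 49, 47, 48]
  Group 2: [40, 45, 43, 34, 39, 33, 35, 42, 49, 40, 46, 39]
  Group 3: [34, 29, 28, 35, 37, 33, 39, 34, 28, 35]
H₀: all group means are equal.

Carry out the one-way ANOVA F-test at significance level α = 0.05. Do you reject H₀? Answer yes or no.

Group means [48.25, 40.42, 33.20], grand mean 41.059
SSB = Σnᵢ(x̄ᵢ−x̄)² = 1243.116; SSW = ΣΣ(x−x̄ᵢ)² = 544.767
MSB = 1243.116/2 = 621.5578; MSW = 544.767/31 = 17.5731
F = MSB/MSW = 35.3698
df = (2, 31)
p-value (upper-tail) = 0.00000
At α=0.05: p < α → reject H₀

reject H₀: yes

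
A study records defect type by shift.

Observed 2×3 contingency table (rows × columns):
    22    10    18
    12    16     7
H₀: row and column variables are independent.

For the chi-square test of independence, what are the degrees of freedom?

df = (r−1)(c−1) = (2−1)·(3−1) = 2

degrees of freedom = 2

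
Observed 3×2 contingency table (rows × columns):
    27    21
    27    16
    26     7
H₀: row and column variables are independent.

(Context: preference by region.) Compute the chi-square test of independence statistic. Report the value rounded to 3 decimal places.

Row totals [48, 43, 33], col totals [80, 44], n=124
χ² = (27−30.97)²/30.97 + (21−17.03)²/17.03 + (27−27.74)²/27.74 + (16−15.26)²/15.26 + (26−21.29)²/21.29 + (7−11.71)²/11.71 = 4.4247
df = 2

test statistic = 4.425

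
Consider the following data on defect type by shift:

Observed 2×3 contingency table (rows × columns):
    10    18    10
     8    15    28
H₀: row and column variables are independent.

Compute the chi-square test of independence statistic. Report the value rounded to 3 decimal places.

Row totals [38, 51], col totals [18, 33, 38], n=89
χ² = (10−7.69)²/7.69 + (18−14.09)²/14.09 + (10−16.22)²/16.22 + (8−10.31)²/10.31 + (15−18.91)²/18.91 + (28−21.78)²/21.78 = 7.2777
df = 2

test statistic = 7.278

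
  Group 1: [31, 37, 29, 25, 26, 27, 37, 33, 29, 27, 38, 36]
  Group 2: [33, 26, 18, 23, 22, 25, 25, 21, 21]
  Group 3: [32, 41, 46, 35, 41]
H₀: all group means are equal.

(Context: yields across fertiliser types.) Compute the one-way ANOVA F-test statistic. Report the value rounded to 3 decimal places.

Group means [31.25, 23.78, 39.00], grand mean 30.154
SSB = Σnᵢ(x̄ᵢ−x̄)² = 771.579; SSW = ΣΣ(x−x̄ᵢ)² = 517.806
MSB = 771.579/2 = 385.7895; MSW = 517.806/23 = 22.5133
F = MSB/MSW = 17.1361
df = (2, 23)

test statistic = 17.136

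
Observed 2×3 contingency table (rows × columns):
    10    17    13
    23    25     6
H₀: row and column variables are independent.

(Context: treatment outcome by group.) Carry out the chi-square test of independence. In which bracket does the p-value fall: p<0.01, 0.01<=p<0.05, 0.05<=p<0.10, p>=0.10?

Row totals [40, 54], col totals [33, 42, 19], n=94
χ² = (10−14.04)²/14.04 + (17−17.87)²/17.87 + (13−8.09)²/8.09 + (23−18.96)²/18.96 + (25−24.13)²/24.13 + (6−10.91)²/10.91 = 7.3008
df = 2
p-value (upper-tail) = 0.02598
→ bracket: 0.01<=p<0.05

p-value bracket: 0.01<=p<0.05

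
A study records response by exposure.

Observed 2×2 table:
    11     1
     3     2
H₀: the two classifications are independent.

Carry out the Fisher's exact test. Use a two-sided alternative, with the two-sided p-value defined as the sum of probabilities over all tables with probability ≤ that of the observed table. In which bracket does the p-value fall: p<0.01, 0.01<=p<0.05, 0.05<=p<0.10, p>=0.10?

Margins: r₁=12, r₂=5, c₁=14, c₂=3, n=17
p_obs = C(12,11)·C(5,3)/C(17,14); sum pmf over tables with pmf ≤ p_obs
p-value (two-sided) = 0.19118
→ bracket: p>=0.10

p-value bracket: p>=0.10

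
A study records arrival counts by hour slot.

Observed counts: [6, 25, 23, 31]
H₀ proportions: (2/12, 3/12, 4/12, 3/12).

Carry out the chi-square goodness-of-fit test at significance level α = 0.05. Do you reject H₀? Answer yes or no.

n = 85; E_i = n·p_i = [14.17, 21.25, 28.33, 21.25]
χ² = (6−14.17)²/14.17 + (25−21.25)²/21.25 + (23−28.33)²/28.33 + (31−21.25)²/21.25 = 10.8471
df = 3
p-value (upper-tail) = 0.01258
At α=0.05: p < α → reject H₀

reject H₀: yes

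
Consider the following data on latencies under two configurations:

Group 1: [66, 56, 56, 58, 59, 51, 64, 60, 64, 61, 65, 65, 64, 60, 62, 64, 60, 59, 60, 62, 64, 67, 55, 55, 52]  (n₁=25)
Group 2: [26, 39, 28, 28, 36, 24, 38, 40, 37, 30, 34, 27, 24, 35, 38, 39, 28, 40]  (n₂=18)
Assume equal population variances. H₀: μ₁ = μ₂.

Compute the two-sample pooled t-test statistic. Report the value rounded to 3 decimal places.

x̄₁=60.360, s₁=4.348, n₁=25
x̄₂=32.833, s₂=5.844, n₂=18
s_p² = [24·4.348² + 17·5.844²]/41 = 25.2259
SE = √(s_p²·(1/25+1/18)) = 1.5526
t = (60.360−32.833)/1.5526 = 17.7298
df = 41

test statistic = 17.730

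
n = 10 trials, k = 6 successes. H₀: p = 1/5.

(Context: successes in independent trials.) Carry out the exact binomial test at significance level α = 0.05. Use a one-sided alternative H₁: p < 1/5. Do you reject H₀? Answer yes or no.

Exact binomial: n=10, k=6, p₀=1/5=0.2000
P(X≤6) from Σ C(n,i)·p₀^i·(1−p₀)^(n−i)
p-value (one-sided, H₁ less) = 0.99914
At α=0.05: p ≥ α → fail to reject H₀

reject H₀: no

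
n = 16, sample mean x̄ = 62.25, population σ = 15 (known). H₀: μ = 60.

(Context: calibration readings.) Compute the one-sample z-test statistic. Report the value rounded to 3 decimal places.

test statistic = 0.600

SE = σ/√n = 15/√16 = 3.7500
z = (x̄−μ₀)/SE = (62.25−60)/3.7500 = 0.6000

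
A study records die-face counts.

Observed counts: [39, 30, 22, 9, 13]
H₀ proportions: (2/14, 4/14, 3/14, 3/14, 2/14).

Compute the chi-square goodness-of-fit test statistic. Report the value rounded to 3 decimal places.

n = 113; E_i = n·p_i = [16.14, 32.29, 24.21, 24.21, 16.14]
χ² = (39−16.14)²/16.14 + (30−32.29)²/32.29 + (22−24.21)²/24.21 + (9−24.21)²/24.21 + (13−16.14)²/16.14 = 42.8997
df = 4

test statistic = 42.900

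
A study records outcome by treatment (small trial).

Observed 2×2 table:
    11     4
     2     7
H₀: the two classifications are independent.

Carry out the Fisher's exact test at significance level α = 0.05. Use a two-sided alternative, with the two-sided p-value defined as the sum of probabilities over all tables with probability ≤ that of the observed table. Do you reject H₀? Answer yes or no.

reject H₀: yes

Margins: r₁=15, r₂=9, c₁=13, c₂=11, n=24
p_obs = C(15,11)·C(9,2)/C(24,13); sum pmf over tables with pmf ≤ p_obs
p-value (two-sided) = 0.03274
At α=0.05: p < α → reject H₀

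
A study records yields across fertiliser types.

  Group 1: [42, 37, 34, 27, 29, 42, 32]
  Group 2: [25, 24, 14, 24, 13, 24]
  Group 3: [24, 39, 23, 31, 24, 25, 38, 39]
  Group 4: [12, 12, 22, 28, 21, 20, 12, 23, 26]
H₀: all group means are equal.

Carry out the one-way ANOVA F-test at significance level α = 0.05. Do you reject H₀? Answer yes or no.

Group means [34.71, 20.67, 30.38, 19.56], grand mean 26.200
SSB = Σnᵢ(x̄ᵢ−x̄)² = 1227.941; SSW = ΣΣ(x−x̄ᵢ)² = 1042.859
MSB = 1227.941/3 = 409.3136; MSW = 1042.859/26 = 40.1100
F = MSB/MSW = 10.2048
df = (3, 26)
p-value (upper-tail) = 0.00013
At α=0.05: p < α → reject H₀

reject H₀: yes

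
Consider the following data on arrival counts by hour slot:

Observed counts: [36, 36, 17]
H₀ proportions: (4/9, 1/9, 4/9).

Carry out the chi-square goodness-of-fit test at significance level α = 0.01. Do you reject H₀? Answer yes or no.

n = 89; E_i = n·p_i = [39.56, 9.89, 39.56]
χ² = (36−39.56)²/39.56 + (36−9.89)²/9.89 + (17−39.56)²/39.56 = 82.1264
df = 2
p-value (upper-tail) = 0.00000
At α=0.01: p < α → reject H₀

reject H₀: yes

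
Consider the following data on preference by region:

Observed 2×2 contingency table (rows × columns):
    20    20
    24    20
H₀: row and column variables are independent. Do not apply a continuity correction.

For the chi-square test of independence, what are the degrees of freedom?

degrees of freedom = 1

df = (r−1)(c−1) = (2−1)·(2−1) = 1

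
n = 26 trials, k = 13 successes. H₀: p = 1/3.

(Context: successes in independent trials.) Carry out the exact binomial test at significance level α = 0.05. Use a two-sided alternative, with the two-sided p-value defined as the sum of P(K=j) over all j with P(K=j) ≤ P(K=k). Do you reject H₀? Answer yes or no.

Exact binomial: n=26, k=13, p₀=1/3=0.3333
P(X=j) = C(n,j)·p₀^j·(1−p₀)^(n−j); p = Σ P(X=j) over j with P(X=j) ≤ P(X=13)
p-value (two-sided) = 0.09404
At α=0.05: p ≥ α → fail to reject H₀

reject H₀: no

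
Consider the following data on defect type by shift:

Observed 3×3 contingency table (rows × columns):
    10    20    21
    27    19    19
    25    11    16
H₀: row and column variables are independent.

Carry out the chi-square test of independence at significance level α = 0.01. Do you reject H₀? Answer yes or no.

reject H₀: no

Row totals [51, 65, 52], col totals [62, 50, 56], n=168
χ² = (10−18.82)²/18.82 + (20−15.18)²/15.18 + (21−17.00)²/17.00 + (27−23.99)²/23.99 + (19−19.35)²/19.35 + (19−21.67)²/21.67 + (25−19.19)²/19.19 + (11−15.48)²/15.48 + (16−17.33)²/17.33 = 10.4757
df = 4
p-value (upper-tail) = 0.03313
At α=0.01: p ≥ α → fail to reject H₀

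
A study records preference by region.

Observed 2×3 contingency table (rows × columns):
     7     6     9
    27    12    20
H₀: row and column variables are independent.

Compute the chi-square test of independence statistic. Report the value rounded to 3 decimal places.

test statistic = 1.309

Row totals [22, 59], col totals [34, 18, 29], n=81
χ² = (7−9.23)²/9.23 + (6−4.89)²/4.89 + (9−7.88)²/7.88 + (27−24.77)²/24.77 + (12−13.11)²/13.11 + (20−21.12)²/21.12 = 1.3090
df = 2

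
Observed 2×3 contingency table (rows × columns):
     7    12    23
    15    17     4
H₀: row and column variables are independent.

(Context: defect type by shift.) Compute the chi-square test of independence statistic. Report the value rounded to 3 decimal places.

test statistic = 16.779

Row totals [42, 36], col totals [22, 29, 27], n=78
χ² = (7−11.85)²/11.85 + (12−15.62)²/15.62 + (23−14.54)²/14.54 + (15−10.15)²/10.15 + (17−13.38)²/13.38 + (4−12.46)²/12.46 = 16.7793
df = 2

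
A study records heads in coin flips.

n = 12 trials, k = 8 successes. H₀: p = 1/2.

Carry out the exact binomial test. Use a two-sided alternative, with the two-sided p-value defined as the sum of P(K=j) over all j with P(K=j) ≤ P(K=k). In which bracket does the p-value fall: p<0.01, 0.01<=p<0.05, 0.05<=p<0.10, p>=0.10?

p-value bracket: p>=0.10

Exact binomial: n=12, k=8, p₀=1/2=0.5000
P(X=j) = C(n,j)·p₀^j·(1−p₀)^(n−j); p = Σ P(X=j) over j with P(X=j) ≤ P(X=8)
p-value (two-sided) = 0.38770
→ bracket: p>=0.10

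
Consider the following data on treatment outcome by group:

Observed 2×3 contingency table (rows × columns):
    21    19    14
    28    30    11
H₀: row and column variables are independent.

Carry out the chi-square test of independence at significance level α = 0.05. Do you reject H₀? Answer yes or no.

Row totals [54, 69], col totals [49, 49, 25], n=123
χ² = (21−21.51)²/21.51 + (19−21.51)²/21.51 + (14−10.98)²/10.98 + (28−27.49)²/27.49 + (30−27.49)²/27.49 + (11−14.02)²/14.02 = 2.0303
df = 2
p-value (upper-tail) = 0.36235
At α=0.05: p ≥ α → fail to reject H₀

reject H₀: no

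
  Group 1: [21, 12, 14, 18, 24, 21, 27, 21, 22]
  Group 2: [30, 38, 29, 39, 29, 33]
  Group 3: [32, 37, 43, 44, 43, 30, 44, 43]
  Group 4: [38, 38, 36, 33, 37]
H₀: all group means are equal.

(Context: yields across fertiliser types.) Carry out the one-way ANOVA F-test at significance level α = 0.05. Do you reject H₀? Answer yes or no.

reject H₀: yes

Group means [20.00, 33.00, 39.50, 36.40], grand mean 31.286
SSB = Σnᵢ(x̄ᵢ−x̄)² = 1834.514; SSW = ΣΣ(x−x̄ᵢ)² = 525.200
MSB = 1834.514/3 = 611.5048; MSW = 525.200/24 = 21.8833
F = MSB/MSW = 27.9439
df = (3, 24)
p-value (upper-tail) = 0.00000
At α=0.05: p < α → reject H₀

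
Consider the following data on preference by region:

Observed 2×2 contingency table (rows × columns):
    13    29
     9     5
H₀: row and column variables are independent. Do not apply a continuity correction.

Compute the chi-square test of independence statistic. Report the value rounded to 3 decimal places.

test statistic = 4.891

Row totals [42, 14], col totals [22, 34], n=56
χ² = (13−16.50)²/16.50 + (29−25.50)²/25.50 + (9−5.50)²/5.50 + (5−8.50)²/8.50 = 4.8913
df = 1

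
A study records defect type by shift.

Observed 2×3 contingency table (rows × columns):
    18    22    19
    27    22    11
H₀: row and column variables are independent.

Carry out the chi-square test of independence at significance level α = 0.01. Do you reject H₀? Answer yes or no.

reject H₀: no

Row totals [59, 60], col totals [45, 44, 30], n=119
χ² = (18−22.31)²/22.31 + (22−21.82)²/21.82 + (19−14.87)²/14.87 + (27−22.69)²/22.69 + (22−22.18)²/22.18 + (11−15.13)²/15.13 = 3.9252
df = 2
p-value (upper-tail) = 0.14049
At α=0.01: p ≥ α → fail to reject H₀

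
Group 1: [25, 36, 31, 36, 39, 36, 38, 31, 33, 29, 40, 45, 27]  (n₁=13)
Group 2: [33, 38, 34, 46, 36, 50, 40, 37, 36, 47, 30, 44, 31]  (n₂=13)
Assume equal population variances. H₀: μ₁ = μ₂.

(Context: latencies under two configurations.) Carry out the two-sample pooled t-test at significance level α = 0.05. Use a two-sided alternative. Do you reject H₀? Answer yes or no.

reject H₀: no

x̄₁=34.308, s₁=5.648, n₁=13
x̄₂=38.615, s₂=6.371, n₂=13
s_p² = [12·5.648² + 12·6.371²]/24 = 36.2436
SE = √(s_p²·(1/13+1/13)) = 2.3613
t = (34.308−38.615)/2.3613 = -1.8243
df = 24
p-value (two-sided) = 0.08059
At α=0.05: p ≥ α → fail to reject H₀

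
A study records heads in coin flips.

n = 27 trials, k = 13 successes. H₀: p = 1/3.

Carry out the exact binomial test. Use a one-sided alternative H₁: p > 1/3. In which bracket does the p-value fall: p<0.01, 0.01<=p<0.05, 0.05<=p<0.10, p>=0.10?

Exact binomial: n=27, k=13, p₀=1/3=0.3333
P(X≥13) from Σ C(n,i)·p₀^i·(1−p₀)^(n−i)
p-value (one-sided, H₁ greater) = 0.07902
→ bracket: 0.05<=p<0.10

p-value bracket: 0.05<=p<0.10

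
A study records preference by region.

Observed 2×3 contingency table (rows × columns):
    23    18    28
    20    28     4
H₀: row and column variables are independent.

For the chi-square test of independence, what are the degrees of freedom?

df = (r−1)(c−1) = (2−1)·(3−1) = 2

degrees of freedom = 2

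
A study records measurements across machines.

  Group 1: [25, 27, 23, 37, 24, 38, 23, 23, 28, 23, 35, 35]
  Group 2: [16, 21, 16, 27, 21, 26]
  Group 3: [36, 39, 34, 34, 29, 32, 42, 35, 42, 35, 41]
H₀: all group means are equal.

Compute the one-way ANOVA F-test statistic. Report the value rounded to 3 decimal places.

test statistic = 17.437

Group means [28.42, 21.17, 36.27], grand mean 29.897
SSB = Σnᵢ(x̄ᵢ−x̄)² = 930.758; SSW = ΣΣ(x−x̄ᵢ)² = 693.932
MSB = 930.758/2 = 465.3789; MSW = 693.932/26 = 26.6897
F = MSB/MSW = 17.4367
df = (2, 26)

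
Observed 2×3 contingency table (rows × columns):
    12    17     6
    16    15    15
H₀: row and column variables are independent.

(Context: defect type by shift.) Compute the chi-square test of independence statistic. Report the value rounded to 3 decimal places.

Row totals [35, 46], col totals [28, 32, 21], n=81
χ² = (12−12.10)²/12.10 + (17−13.83)²/13.83 + (6−9.07)²/9.07 + (16−15.90)²/15.90 + (15−18.17)²/18.17 + (15−11.93)²/11.93 = 3.1172
df = 2

test statistic = 3.117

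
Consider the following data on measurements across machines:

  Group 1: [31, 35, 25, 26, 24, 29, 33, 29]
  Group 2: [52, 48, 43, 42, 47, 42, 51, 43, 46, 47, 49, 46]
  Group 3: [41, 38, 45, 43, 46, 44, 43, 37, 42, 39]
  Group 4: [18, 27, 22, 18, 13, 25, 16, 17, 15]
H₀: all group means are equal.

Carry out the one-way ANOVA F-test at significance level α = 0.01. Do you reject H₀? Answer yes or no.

reject H₀: yes

Group means [29.00, 46.33, 41.80, 19.00], grand mean 35.308
SSB = Σnᵢ(x̄ᵢ−x̄)² = 4592.041; SSW = ΣΣ(x−x̄ᵢ)² = 488.267
MSB = 4592.041/3 = 1530.6803; MSW = 488.267/35 = 13.9505
F = MSB/MSW = 109.7224
df = (3, 35)
p-value (upper-tail) = 0.00000
At α=0.01: p < α → reject H₀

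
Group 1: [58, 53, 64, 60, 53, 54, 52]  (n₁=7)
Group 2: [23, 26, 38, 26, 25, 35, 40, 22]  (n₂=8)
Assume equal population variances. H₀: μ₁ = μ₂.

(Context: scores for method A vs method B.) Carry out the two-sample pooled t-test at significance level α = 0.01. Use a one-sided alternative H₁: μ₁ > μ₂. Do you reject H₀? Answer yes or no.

x̄₁=56.286, s₁=4.499, n₁=7
x̄₂=29.375, s₂=7.130, n₂=8
s_p² = [6·4.499² + 7·7.130²]/13 = 36.7157
SE = √(s_p²·(1/7+1/8)) = 3.1360
t = (56.286−29.375)/3.1360 = 8.5812
df = 13
p-value (one-sided, H₁ greater) = 0.00000
At α=0.01: p < α → reject H₀

reject H₀: yes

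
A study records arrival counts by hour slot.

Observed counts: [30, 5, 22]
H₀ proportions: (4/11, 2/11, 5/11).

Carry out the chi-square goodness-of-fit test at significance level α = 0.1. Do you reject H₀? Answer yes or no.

reject H₀: yes

n = 57; E_i = n·p_i = [20.73, 10.36, 25.91]
χ² = (30−20.73)²/20.73 + (5−10.36)²/10.36 + (22−25.91)²/25.91 = 7.5140
df = 2
p-value (upper-tail) = 0.02335
At α=0.1: p < α → reject H₀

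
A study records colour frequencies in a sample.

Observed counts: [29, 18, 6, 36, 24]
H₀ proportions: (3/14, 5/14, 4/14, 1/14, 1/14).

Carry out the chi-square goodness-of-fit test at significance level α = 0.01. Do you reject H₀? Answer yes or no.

reject H₀: yes

n = 113; E_i = n·p_i = [24.21, 40.36, 32.29, 8.07, 8.07]
χ² = (29−24.21)²/24.21 + (18−40.36)²/40.36 + (6−32.29)²/32.29 + (36−8.07)²/8.07 + (24−8.07)²/8.07 = 162.8041
df = 4
p-value (upper-tail) = 0.00000
At α=0.01: p < α → reject H₀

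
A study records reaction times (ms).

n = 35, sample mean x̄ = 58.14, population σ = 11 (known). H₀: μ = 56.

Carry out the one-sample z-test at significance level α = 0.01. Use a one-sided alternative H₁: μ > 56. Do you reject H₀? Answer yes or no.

reject H₀: no

SE = σ/√n = 11/√35 = 1.8593
z = (x̄−μ₀)/SE = (58.14−56)/1.8593 = 1.1509
p-value (one-sided, H₁ greater) = 0.12488
At α=0.01: p ≥ α → fail to reject H₀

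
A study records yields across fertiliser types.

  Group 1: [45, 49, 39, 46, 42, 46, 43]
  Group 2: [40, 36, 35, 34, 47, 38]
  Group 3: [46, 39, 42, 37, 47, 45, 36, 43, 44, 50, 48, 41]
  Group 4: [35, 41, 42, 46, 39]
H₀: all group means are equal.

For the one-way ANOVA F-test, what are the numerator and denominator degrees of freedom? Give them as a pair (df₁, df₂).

k = 4 groups, N = 30 total
df = (k−1, N−k) = (4−1, 30−4) = (3, 26)

degrees of freedom = [3, 26]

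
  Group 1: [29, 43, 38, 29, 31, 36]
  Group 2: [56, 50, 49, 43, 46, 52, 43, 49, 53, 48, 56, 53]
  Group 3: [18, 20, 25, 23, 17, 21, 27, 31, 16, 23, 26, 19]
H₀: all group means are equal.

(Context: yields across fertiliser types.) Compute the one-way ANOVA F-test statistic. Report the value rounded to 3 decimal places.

test statistic = 104.214

Group means [34.33, 49.83, 22.17], grand mean 35.667
SSB = Σnᵢ(x̄ᵢ−x̄)² = 4606.000; SSW = ΣΣ(x−x̄ᵢ)² = 596.667
MSB = 4606.000/2 = 2303.0000; MSW = 596.667/27 = 22.0988
F = MSB/MSW = 104.2140
df = (2, 27)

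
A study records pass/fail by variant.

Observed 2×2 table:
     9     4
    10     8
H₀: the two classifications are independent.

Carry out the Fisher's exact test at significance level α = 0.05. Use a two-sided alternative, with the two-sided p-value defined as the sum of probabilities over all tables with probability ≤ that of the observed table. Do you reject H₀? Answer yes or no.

reject H₀: no

Margins: r₁=13, r₂=18, c₁=19, c₂=12, n=31
p_obs = C(13,9)·C(18,10)/C(31,19); sum pmf over tables with pmf ≤ p_obs
p-value (two-sided) = 0.48403
At α=0.05: p ≥ α → fail to reject H₀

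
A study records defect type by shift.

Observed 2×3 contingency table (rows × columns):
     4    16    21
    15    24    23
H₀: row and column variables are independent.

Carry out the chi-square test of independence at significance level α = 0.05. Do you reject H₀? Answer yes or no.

reject H₀: no

Row totals [41, 62], col totals [19, 40, 44], n=103
χ² = (4−7.56)²/7.56 + (16−15.92)²/15.92 + (21−17.51)²/17.51 + (15−11.44)²/11.44 + (24−24.08)²/24.08 + (23−26.49)²/26.49 = 3.9416
df = 2
p-value (upper-tail) = 0.13934
At α=0.05: p ≥ α → fail to reject H₀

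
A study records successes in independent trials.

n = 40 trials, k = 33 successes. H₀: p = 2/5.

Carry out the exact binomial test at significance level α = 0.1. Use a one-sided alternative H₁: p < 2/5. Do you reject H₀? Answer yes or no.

reject H₀: no

Exact binomial: n=40, k=33, p₀=2/5=0.4000
P(X≤33) from Σ C(n,i)·p₀^i·(1−p₀)^(n−i)
p-value (one-sided, H₁ less) = 1.00000
At α=0.1: p ≥ α → fail to reject H₀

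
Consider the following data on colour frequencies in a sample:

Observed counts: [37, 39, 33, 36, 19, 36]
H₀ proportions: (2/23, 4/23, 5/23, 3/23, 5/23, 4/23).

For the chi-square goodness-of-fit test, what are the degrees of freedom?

df = k − 1 = 6 − 1 = 5

degrees of freedom = 5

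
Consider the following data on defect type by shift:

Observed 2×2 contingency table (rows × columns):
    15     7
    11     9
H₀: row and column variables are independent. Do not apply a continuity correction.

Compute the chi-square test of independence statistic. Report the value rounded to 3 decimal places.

test statistic = 0.772

Row totals [22, 20], col totals [26, 16], n=42
χ² = (15−13.62)²/13.62 + (7−8.38)²/8.38 + (11−12.38)²/12.38 + (9−7.62)²/7.62 = 0.7719
df = 1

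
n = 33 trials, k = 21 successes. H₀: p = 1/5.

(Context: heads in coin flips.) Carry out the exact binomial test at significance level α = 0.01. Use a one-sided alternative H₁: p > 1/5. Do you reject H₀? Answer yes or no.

reject H₀: yes

Exact binomial: n=33, k=21, p₀=1/5=0.2000
P(X≥21) from Σ C(n,i)·p₀^i·(1−p₀)^(n−i)
p-value (one-sided, H₁ greater) = 0.00000
At α=0.01: p < α → reject H₀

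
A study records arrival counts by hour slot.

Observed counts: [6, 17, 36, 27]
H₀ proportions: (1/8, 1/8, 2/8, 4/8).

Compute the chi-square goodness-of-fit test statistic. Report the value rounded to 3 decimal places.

test statistic = 21.465

n = 86; E_i = n·p_i = [10.75, 10.75, 21.50, 43.00]
χ² = (6−10.75)²/10.75 + (17−10.75)²/10.75 + (36−21.50)²/21.50 + (27−43.00)²/43.00 = 21.4651
df = 3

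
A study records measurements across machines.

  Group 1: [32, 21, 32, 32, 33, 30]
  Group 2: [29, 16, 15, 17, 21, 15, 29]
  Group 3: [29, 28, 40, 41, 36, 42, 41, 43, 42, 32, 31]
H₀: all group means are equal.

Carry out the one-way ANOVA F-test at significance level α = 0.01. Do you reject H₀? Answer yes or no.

Group means [30.00, 20.29, 36.82], grand mean 30.292
SSB = Σnᵢ(x̄ᵢ−x̄)² = 1169.893; SSW = ΣΣ(x−x̄ᵢ)² = 673.065
MSB = 1169.893/2 = 584.9467; MSW = 673.065/21 = 32.0507
F = MSB/MSW = 18.2507
df = (2, 21)
p-value (upper-tail) = 0.00003
At α=0.01: p < α → reject H₀

reject H₀: yes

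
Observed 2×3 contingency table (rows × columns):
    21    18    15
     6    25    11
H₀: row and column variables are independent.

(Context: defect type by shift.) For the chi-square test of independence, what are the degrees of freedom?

df = (r−1)(c−1) = (2−1)·(3−1) = 2

degrees of freedom = 2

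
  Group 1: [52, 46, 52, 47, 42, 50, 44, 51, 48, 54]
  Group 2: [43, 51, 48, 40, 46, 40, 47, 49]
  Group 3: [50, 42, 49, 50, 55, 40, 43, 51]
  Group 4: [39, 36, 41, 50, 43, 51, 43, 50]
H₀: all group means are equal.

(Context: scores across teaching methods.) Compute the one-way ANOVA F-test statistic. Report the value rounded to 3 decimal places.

Group means [48.60, 45.50, 47.50, 44.12], grand mean 46.559
SSB = Σnᵢ(x̄ᵢ−x̄)² = 105.107; SSW = ΣΣ(x−x̄ᵢ)² = 663.275
MSB = 105.107/3 = 35.0358; MSW = 663.275/30 = 22.1092
F = MSB/MSW = 1.5847
df = (3, 30)

test statistic = 1.585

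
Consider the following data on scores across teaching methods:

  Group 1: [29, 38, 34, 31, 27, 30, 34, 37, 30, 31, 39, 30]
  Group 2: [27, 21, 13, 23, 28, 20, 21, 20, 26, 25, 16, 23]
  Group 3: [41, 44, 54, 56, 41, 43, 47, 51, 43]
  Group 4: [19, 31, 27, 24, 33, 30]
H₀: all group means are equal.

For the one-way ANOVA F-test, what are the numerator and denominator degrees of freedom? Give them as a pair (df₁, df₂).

k = 4 groups, N = 39 total
df = (k−1, N−k) = (4−1, 39−4) = (3, 35)

degrees of freedom = [3, 35]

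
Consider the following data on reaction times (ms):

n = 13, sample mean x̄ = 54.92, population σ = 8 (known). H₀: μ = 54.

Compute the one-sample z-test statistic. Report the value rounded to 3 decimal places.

test statistic = 0.415

SE = σ/√n = 8/√13 = 2.2188
z = (x̄−μ₀)/SE = (54.92−54)/2.2188 = 0.4146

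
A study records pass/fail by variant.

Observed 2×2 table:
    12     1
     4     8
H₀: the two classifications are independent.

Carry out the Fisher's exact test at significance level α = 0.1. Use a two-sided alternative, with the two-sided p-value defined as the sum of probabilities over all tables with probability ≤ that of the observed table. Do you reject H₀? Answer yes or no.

reject H₀: yes

Margins: r₁=13, r₂=12, c₁=16, c₂=9, n=25
p_obs = C(13,12)·C(12,4)/C(25,16); sum pmf over tables with pmf ≤ p_obs
p-value (two-sided) = 0.00361
At α=0.1: p < α → reject H₀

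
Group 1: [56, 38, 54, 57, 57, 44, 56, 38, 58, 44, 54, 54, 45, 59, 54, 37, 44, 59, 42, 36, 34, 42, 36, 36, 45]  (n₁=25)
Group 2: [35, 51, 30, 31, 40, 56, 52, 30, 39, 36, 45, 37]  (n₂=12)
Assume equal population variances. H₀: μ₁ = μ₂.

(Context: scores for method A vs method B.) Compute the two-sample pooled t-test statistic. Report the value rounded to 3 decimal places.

x̄₁=47.160, s₁=8.769, n₁=25
x̄₂=40.167, s₂=8.932, n₂=12
s_p² = [24·8.769² + 11·8.932²]/35 = 77.8008
SE = √(s_p²·(1/25+1/12)) = 3.0976
t = (47.160−40.167)/3.0976 = 2.2576
df = 35

test statistic = 2.258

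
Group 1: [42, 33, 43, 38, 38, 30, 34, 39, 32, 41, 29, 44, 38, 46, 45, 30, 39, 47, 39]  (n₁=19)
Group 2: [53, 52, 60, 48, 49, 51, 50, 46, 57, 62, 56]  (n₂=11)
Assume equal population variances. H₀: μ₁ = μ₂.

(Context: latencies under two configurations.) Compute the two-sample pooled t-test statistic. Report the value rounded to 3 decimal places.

test statistic = -7.203

x̄₁=38.263, s₁=5.616, n₁=19
x̄₂=53.091, s₂=5.088, n₂=11
s_p² = [18·5.616² + 10·5.088²]/28 = 29.5212
SE = √(s_p²·(1/19+1/11)) = 2.0585
t = (38.263−53.091)/2.0585 = -7.2031
df = 28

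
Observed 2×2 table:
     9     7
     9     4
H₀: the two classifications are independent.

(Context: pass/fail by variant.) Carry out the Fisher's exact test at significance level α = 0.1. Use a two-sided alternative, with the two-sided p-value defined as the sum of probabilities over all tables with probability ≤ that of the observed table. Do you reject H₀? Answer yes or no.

Margins: r₁=16, r₂=13, c₁=18, c₂=11, n=29
p_obs = C(16,9)·C(13,9)/C(29,18); sum pmf over tables with pmf ≤ p_obs
p-value (two-sided) = 0.70211
At α=0.1: p ≥ α → fail to reject H₀

reject H₀: no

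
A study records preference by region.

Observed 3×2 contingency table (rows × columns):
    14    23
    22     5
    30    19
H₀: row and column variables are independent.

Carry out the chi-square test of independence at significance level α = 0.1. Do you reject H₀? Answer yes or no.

reject H₀: yes

Row totals [37, 27, 49], col totals [66, 47], n=113
χ² = (14−21.61)²/21.61 + (23−15.39)²/15.39 + (22−15.77)²/15.77 + (5−11.23)²/11.23 + (30−28.62)²/28.62 + (19−20.38)²/20.38 = 12.5216
df = 2
p-value (upper-tail) = 0.00191
At α=0.1: p < α → reject H₀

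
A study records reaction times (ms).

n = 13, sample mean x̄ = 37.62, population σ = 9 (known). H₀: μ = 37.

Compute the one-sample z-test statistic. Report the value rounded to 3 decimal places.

test statistic = 0.248

SE = σ/√n = 9/√13 = 2.4962
z = (x̄−μ₀)/SE = (37.62−37)/2.4962 = 0.2484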